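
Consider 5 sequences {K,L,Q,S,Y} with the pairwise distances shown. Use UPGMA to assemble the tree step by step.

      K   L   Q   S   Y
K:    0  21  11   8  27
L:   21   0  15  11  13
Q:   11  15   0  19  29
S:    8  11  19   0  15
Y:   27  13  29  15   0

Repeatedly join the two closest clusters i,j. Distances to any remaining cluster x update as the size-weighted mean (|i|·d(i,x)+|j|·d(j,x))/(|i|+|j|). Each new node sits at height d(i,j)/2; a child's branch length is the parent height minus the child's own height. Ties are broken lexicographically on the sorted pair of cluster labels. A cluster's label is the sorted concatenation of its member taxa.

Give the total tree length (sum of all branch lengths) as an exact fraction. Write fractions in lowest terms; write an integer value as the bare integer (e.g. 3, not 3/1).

113/3

iteration 1: select K,S (d=8); attach at lengths (4, 4); label the merged cluster KS
  updated: d(KS,L)=16, d(KS,Q)=15, d(KS,Y)=21
iteration 2: select L,Y (d=13); attach at lengths (13/2, 13/2); label the merged cluster LY
  updated: d(KS,LY)=37/2, d(LY,Q)=22
iteration 3: select KS,Q (d=15); attach at lengths (7/2, 15/2); label the merged cluster KQS
  updated: d(KQS,LY)=59/3
iteration 4: select KQS,LY (d=59/3); attach at lengths (7/3, 10/3); label the merged cluster KLQSY
final tree: (((K:4,S:4):7/2,Q:15/2):7/3,(L:13/2,Y:13/2):10/3)
total length: 113/3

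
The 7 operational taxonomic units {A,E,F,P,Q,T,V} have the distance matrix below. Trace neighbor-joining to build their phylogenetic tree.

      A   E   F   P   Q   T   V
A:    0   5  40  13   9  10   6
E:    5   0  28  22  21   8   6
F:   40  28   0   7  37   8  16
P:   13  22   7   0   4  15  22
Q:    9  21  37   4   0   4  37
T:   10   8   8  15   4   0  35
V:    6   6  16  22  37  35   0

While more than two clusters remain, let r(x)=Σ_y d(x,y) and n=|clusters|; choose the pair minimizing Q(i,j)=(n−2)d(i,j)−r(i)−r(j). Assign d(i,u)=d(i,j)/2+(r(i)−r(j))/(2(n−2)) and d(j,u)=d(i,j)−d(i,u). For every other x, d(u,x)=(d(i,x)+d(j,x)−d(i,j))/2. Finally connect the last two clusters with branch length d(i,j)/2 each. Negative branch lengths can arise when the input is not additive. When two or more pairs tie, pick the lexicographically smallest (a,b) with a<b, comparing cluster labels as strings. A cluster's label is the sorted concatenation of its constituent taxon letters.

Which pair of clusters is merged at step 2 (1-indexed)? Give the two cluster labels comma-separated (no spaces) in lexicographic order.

E,V

1. join F+P (d=7, Q=-184) ⇒ FP; edges |F|=44/5, |P|=-9/5
  updated: d(A,FP)=23, d(E,FP)=43/2, d(FP,Q)=17, d(FP,T)=8, d(FP,V)=31/2
2. join E+V (d=6, Q=-137) ⇒ EV; edges |E|=-7/4, |V|=31/4
  updated: d(A,EV)=5/2, d(EV,FP)=31/2, d(EV,Q)=26, d(EV,T)=37/2
3. join A+EV (d=5/2, Q=-199/2) ⇒ AEV; edges |A|=-7/4, |EV|=17/4
  updated: d(AEV,FP)=18, d(AEV,Q)=65/4, d(AEV,T)=13
4. join AEV+FP (d=18, Q=-217/4) ⇒ AEFPV; edges |AEV|=161/16, |FP|=127/16
  updated: d(AEFPV,Q)=61/8, d(AEFPV,T)=3/2
5. join AEFPV+Q (d=61/8, Q=-105/8) ⇒ AEFPQV; edges |AEFPV|=41/16, |Q|=81/16
  updated: d(AEFPQV,T)=-17/16
6. join AEFPQV+T (d=-17/16) ⇒ AEFPQTV; edges |AEFPQV|=-17/32, |T|=-17/32
final tree: ((((A:-7/4,(E:-7/4,V:31/4):17/4):161/16,(F:44/5,P:-9/5):127/16):41/16,Q:81/16):-17/32,T:-17/32)
total length: 641/16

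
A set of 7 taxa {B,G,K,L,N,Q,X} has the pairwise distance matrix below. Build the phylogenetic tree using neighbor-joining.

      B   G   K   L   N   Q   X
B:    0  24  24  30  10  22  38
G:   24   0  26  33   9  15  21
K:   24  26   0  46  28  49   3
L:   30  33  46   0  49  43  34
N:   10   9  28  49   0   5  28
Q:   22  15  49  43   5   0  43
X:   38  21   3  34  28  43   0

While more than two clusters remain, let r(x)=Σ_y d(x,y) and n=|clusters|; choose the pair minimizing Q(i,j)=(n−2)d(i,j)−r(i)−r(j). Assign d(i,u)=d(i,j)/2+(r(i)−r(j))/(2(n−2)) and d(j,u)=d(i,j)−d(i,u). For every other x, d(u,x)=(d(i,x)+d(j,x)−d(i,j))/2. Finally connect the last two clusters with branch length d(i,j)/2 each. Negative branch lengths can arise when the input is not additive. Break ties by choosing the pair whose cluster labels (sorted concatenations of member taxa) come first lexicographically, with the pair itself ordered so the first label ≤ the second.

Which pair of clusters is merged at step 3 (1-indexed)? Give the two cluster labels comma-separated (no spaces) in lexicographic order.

G,NQ

iteration 1: select K,X (d=3, Q=-328); attach at lengths (12/5, 3/5); label the merged cluster KX
  updated: d(B,KX)=59/2, d(G,KX)=22, d(KX,L)=77/2, d(KX,N)=53/2, d(KX,Q)=89/2
iteration 2: select N,Q (d=5, Q=-209); attach at lengths (-5/4, 25/4); label the merged cluster NQ
  updated: d(B,NQ)=27/2, d(G,NQ)=19/2, d(KX,NQ)=33, d(L,NQ)=87/2
iteration 3: select G,NQ (d=19/2, Q=-319/2); attach at lengths (35/12, 79/12); label the merged cluster GNQ
  updated: d(B,GNQ)=14, d(GNQ,KX)=91/4, d(GNQ,L)=67/2
iteration 4: select B,GNQ (d=14, Q=-463/4); attach at lengths (125/16, 99/16); label the merged cluster BGNQ
  updated: d(BGNQ,KX)=153/8, d(BGNQ,L)=99/4
iteration 5: select BGNQ,KX (d=153/8, Q=-659/8); attach at lengths (43/16, 263/16); label the merged cluster BGKNQX
  updated: d(BGKNQX,L)=353/16
iteration 6: select BGKNQX,L (d=353/16); attach at lengths (353/32, 353/32); label the merged cluster BGKLNQX
final tree: (((B:125/16,(G:35/12,(N:-5/4,Q:25/4):79/12):99/16):43/16,(K:12/5,X:3/5):263/16):353/32,L:353/32)
total length: 1163/16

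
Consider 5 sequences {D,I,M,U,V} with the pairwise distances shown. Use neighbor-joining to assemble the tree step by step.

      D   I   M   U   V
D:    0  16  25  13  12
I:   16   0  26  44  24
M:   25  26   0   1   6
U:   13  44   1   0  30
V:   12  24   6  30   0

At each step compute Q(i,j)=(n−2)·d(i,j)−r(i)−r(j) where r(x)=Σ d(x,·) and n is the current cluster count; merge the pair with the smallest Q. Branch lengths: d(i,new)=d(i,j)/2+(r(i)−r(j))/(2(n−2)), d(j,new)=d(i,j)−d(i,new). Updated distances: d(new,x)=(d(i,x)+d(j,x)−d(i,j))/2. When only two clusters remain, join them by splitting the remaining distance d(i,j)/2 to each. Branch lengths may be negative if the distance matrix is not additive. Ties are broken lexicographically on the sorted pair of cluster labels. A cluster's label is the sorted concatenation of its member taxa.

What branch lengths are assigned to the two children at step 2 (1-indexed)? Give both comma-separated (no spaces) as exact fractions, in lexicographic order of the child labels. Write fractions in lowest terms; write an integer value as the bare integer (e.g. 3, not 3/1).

step 1: merge (M,U) at d=1, Q=-143; branch lengths M→-9/2, U→11/2; new cluster MU
  updated: d(D,MU)=37/2, d(I,MU)=69/2, d(MU,V)=35/2
step 2: merge (D,I) at d=16, Q=-89; branch lengths D→1, I→15; new cluster DI
  updated: d(DI,MU)=37/2, d(DI,V)=10
step 3: merge (DI,MU) at d=37/2, Q=-46; branch lengths DI→11/2, MU→13; new cluster DIMU
  updated: d(DIMU,V)=9/2
step 4: merge (DIMU,V) at d=9/2; branch lengths DIMU→9/4, V→9/4; new cluster DIMUV
final tree: (((D:1,I:15):11/2,(M:-9/2,U:11/2):13):9/4,V:9/4)
total length: 40

1,15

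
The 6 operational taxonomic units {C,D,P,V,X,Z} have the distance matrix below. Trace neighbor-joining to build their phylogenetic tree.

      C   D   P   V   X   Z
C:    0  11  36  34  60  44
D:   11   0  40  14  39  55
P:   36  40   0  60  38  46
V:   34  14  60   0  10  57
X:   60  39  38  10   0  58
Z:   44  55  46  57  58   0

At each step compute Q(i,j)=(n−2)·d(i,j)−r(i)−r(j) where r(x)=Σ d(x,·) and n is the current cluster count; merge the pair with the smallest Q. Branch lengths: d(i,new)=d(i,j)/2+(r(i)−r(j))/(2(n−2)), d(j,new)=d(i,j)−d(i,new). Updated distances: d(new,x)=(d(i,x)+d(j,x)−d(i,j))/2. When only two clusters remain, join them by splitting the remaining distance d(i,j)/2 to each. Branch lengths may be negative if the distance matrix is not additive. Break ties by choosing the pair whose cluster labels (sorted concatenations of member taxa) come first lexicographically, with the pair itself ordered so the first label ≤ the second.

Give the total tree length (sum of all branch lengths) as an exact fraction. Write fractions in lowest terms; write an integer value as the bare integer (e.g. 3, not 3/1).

step 1: merge (V,X) at d=10, Q=-340; branch lengths V→5/4, X→35/4; new cluster VX
  updated: d(C,VX)=42, d(D,VX)=43/2, d(P,VX)=44, d(VX,Z)=105/2
step 2: merge (C,D) at d=11, Q=-455/2; branch lengths C→77/12, D→55/12; new cluster CD
  updated: d(CD,P)=65/2, d(CD,VX)=105/4, d(CD,Z)=44
step 3: merge (CD,VX) at d=105/4, Q=-173; branch lengths CD→65/8, VX→145/8; new cluster CDVX
  updated: d(CDVX,P)=201/8, d(CDVX,Z)=281/8
step 4: merge (CDVX,P) at d=201/8, Q=-425/4; branch lengths CDVX→57/8, P→18; new cluster CDPVX
  updated: d(CDPVX,Z)=28
step 5: merge (CDPVX,Z) at d=28; branch lengths CDPVX→14, Z→14; new cluster CDPVXZ
final tree: ((((C:77/12,D:55/12):65/8,(V:5/4,X:35/4):145/8):57/8,P:18):14,Z:14)
total length: 803/8

803/8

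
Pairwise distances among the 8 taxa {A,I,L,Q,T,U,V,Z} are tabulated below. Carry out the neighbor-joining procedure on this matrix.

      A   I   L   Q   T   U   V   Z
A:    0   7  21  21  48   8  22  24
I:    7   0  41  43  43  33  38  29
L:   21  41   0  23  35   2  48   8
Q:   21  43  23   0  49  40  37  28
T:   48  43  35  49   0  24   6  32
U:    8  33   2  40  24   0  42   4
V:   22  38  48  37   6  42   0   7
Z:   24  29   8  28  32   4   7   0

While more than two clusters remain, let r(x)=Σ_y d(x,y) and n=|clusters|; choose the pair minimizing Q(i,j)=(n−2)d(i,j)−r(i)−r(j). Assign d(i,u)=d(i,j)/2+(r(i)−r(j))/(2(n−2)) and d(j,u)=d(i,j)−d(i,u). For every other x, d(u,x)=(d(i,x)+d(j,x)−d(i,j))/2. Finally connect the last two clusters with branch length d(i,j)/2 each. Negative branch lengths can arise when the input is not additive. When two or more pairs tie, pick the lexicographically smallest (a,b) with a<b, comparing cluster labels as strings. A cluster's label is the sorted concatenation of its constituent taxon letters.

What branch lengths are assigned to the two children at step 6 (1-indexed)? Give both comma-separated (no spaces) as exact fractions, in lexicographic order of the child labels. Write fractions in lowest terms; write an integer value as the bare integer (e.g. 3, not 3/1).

127/32,159/32

iteration 1: select T,V (d=6, Q=-401); attach at lengths (73/12, -1/12); label the merged cluster TV
  updated: d(A,TV)=32, d(I,TV)=75/2, d(L,TV)=77/2, d(Q,TV)=40, d(TV,U)=30, d(TV,Z)=33/2
iteration 2: select A,I (d=7, Q=-537/2); attach at lengths (-17/4, 45/4); label the merged cluster AI
  updated: d(AI,L)=55/2, d(AI,Q)=57/2, d(AI,TV)=125/4, d(AI,U)=17, d(AI,Z)=23
iteration 3: select L,U (d=2, Q=-184); attach at lengths (7/4, 1/4); label the merged cluster LU
  updated: d(AI,LU)=85/4, d(LU,Q)=61/2, d(LU,TV)=133/4, d(LU,Z)=5
iteration 4: select LU,Z (d=5, Q=-295/2); attach at lengths (65/12, -5/12); label the merged cluster LUZ
  updated: d(AI,LUZ)=157/8, d(LUZ,Q)=107/4, d(LUZ,TV)=179/8
iteration 5: select AI,Q (d=57/2, Q=-941/8); attach at lengths (329/32, 583/32); label the merged cluster AIQ
  updated: d(AIQ,LUZ)=143/16, d(AIQ,TV)=171/8
iteration 6: select AIQ,LUZ (d=143/16, Q=-843/16); attach at lengths (127/32, 159/32); label the merged cluster AILQUZ
  updated: d(AILQUZ,TV)=557/32
iteration 7: select AILQUZ,TV (d=557/32); attach at lengths (557/64, 557/64); label the merged cluster AILQTUVZ
final tree: ((((A:-17/4,I:45/4):329/32,Q:583/32):127/32,((L:7/4,U:1/4):65/12,Z:-5/12):159/32):557/64,(T:73/12,V:-1/12):557/64)
total length: 2395/32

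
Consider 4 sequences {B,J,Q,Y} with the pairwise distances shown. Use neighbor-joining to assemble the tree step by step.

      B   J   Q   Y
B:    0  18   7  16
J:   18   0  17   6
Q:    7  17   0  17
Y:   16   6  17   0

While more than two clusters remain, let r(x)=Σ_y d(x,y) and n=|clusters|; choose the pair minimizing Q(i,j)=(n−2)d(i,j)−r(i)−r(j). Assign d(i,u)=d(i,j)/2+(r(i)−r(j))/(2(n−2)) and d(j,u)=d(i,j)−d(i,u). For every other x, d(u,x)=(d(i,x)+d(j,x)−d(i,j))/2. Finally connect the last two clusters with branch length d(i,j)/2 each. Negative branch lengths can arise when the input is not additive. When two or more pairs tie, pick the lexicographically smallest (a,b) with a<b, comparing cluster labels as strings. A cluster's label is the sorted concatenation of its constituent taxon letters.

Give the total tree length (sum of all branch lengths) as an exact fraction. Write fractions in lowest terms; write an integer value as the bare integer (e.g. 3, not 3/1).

1. join B+Q (d=7, Q=-68) ⇒ BQ; edges |B|=7/2, |Q|=7/2
  updated: d(BQ,J)=14, d(BQ,Y)=13
2. join BQ+J (d=14, Q=-33) ⇒ BJQ; edges |BQ|=21/2, |J|=7/2
  updated: d(BJQ,Y)=5/2
3. join BJQ+Y (d=5/2) ⇒ BJQY; edges |BJQ|=5/4, |Y|=5/4
final tree: (((B:7/2,Q:7/2):21/2,J:7/2):5/4,Y:5/4)
total length: 47/2

47/2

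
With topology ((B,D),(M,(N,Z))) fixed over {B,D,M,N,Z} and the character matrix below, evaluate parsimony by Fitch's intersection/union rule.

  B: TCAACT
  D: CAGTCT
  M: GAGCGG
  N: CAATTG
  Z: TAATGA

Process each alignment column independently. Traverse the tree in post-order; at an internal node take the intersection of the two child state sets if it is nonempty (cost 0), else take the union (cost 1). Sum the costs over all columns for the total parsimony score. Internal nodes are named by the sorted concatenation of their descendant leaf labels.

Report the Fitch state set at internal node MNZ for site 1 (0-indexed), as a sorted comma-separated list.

A

BD@0: {T} ∪ {C} = {C,T} (union, +1)
NZ@0: {C} ∪ {T} = {C,T} (union, +1)
MNZ@0: {G} ∪ {C,T} = {C,G,T} (union, +1)
BDMNZ@0: {C,T} ∩ {C,G,T} = {C,T} (intersection, +0)
BD@1: {C} ∪ {A} = {A,C} (union, +1)
NZ@1: {A} ∩ {A} = {A} (intersection, +0)
MNZ@1: {A} ∩ {A} = {A} (intersection, +0)
BDMNZ@1: {A,C} ∩ {A} = {A} (intersection, +0)
BD@2: {A} ∪ {G} = {A,G} (union, +1)
NZ@2: {A} ∩ {A} = {A} (intersection, +0)
MNZ@2: {G} ∪ {A} = {A,G} (union, +1)
BDMNZ@2: {A,G} ∩ {A,G} = {A,G} (intersection, +0)
BD@3: {A} ∪ {T} = {A,T} (union, +1)
NZ@3: {T} ∩ {T} = {T} (intersection, +0)
MNZ@3: {C} ∪ {T} = {C,T} (union, +1)
BDMNZ@3: {A,T} ∩ {C,T} = {T} (intersection, +0)
BD@4: {C} ∩ {C} = {C} (intersection, +0)
NZ@4: {T} ∪ {G} = {G,T} (union, +1)
MNZ@4: {G} ∩ {G,T} = {G} (intersection, +0)
BDMNZ@4: {C} ∪ {G} = {C,G} (union, +1)
BD@5: {T} ∩ {T} = {T} (intersection, +0)
NZ@5: {G} ∪ {A} = {A,G} (union, +1)
MNZ@5: {G} ∩ {A,G} = {G} (intersection, +0)
BDMNZ@5: {T} ∪ {G} = {G,T} (union, +1)
per-site changes: [3, 1, 2, 2, 2, 2]; total = 12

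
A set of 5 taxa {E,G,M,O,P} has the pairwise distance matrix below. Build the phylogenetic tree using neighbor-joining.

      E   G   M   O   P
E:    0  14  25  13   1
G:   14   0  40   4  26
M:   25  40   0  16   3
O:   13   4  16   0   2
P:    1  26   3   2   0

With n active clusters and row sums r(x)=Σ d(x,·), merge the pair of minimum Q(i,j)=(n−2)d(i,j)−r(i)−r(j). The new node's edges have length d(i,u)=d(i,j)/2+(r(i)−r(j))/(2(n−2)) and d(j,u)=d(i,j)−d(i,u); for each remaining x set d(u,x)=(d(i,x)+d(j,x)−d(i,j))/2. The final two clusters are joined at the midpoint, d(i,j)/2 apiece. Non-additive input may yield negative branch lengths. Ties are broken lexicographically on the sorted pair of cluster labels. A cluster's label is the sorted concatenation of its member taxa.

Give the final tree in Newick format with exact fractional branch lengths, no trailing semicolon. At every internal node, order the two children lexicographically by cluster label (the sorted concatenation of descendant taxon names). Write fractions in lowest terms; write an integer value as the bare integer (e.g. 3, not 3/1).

(((E:11/4,(G:61/6,O:-37/6):35/4):35/4,M:11):-4,P:-4)

iteration 1: select G,O (d=4, Q=-107); attach at lengths (61/6, -37/6); label the merged cluster GO
  updated: d(E,GO)=23/2, d(GO,M)=26, d(GO,P)=12
iteration 2: select E,GO (d=23/2, Q=-64); attach at lengths (11/4, 35/4); label the merged cluster EGO
  updated: d(EGO,M)=79/4, d(EGO,P)=3/4
iteration 3: select EGO,M (d=79/4, Q=-47/2); attach at lengths (35/4, 11); label the merged cluster EGMO
  updated: d(EGMO,P)=-8
iteration 4: select EGMO,P (d=-8); attach at lengths (-4, -4); label the merged cluster EGMOP
final tree: (((E:11/4,(G:61/6,O:-37/6):35/4):35/4,M:11):-4,P:-4)
total length: 109/4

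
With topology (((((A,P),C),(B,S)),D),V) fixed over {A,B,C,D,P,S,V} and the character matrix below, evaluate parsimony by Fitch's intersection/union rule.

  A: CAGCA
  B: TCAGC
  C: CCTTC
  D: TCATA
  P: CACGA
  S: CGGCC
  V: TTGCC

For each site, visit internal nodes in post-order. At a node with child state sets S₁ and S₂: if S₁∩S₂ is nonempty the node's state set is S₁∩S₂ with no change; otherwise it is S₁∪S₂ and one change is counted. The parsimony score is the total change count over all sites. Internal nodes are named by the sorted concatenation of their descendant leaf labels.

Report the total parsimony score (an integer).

AP@0: {C} ∩ {C} = {C} (intersection, +0)
ACP@0: {C} ∩ {C} = {C} (intersection, +0)
BS@0: {T} ∪ {C} = {C,T} (union, +1)
ABCPS@0: {C} ∩ {C,T} = {C} (intersection, +0)
ABCDPS@0: {C} ∪ {T} = {C,T} (union, +1)
ABCDPSV@0: {C,T} ∩ {T} = {T} (intersection, +0)
AP@1: {A} ∩ {A} = {A} (intersection, +0)
ACP@1: {A} ∪ {C} = {A,C} (union, +1)
BS@1: {C} ∪ {G} = {C,G} (union, +1)
ABCPS@1: {A,C} ∩ {C,G} = {C} (intersection, +0)
ABCDPS@1: {C} ∩ {C} = {C} (intersection, +0)
ABCDPSV@1: {C} ∪ {T} = {C,T} (union, +1)
AP@2: {G} ∪ {C} = {C,G} (union, +1)
ACP@2: {C,G} ∪ {T} = {C,G,T} (union, +1)
BS@2: {A} ∪ {G} = {A,G} (union, +1)
ABCPS@2: {C,G,T} ∩ {A,G} = {G} (intersection, +0)
ABCDPS@2: {G} ∪ {A} = {A,G} (union, +1)
ABCDPSV@2: {A,G} ∩ {G} = {G} (intersection, +0)
AP@3: {C} ∪ {G} = {C,G} (union, +1)
ACP@3: {C,G} ∪ {T} = {C,G,T} (union, +1)
BS@3: {G} ∪ {C} = {C,G} (union, +1)
ABCPS@3: {C,G,T} ∩ {C,G} = {C,G} (intersection, +0)
ABCDPS@3: {C,G} ∪ {T} = {C,G,T} (union, +1)
ABCDPSV@3: {C,G,T} ∩ {C} = {C} (intersection, +0)
AP@4: {A} ∩ {A} = {A} (intersection, +0)
ACP@4: {A} ∪ {C} = {A,C} (union, +1)
BS@4: {C} ∩ {C} = {C} (intersection, +0)
ABCPS@4: {A,C} ∩ {C} = {C} (intersection, +0)
ABCDPS@4: {C} ∪ {A} = {A,C} (union, +1)
ABCDPSV@4: {A,C} ∩ {C} = {C} (intersection, +0)
per-site changes: [2, 3, 4, 4, 2]; total = 15

15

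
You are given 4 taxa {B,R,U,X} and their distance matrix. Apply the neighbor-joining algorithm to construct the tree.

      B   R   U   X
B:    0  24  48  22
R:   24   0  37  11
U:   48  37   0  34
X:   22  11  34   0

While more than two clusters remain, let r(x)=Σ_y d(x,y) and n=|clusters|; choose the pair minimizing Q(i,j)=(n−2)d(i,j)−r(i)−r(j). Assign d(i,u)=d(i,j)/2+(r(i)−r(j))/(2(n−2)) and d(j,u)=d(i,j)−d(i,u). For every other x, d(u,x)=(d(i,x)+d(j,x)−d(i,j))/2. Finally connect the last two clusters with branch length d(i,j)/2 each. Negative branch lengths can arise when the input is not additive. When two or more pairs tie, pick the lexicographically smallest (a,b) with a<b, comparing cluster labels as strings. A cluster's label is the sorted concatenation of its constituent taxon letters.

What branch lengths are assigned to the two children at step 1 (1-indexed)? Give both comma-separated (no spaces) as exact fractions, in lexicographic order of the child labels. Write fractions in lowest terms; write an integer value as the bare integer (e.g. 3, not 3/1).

1. join B+R (d=24, Q=-118) ⇒ BR; edges |B|=35/2, |R|=13/2
  updated: d(BR,U)=61/2, d(BR,X)=9/2
2. join BR+U (d=61/2, Q=-69) ⇒ BRU; edges |BR|=1/2, |U|=30
  updated: d(BRU,X)=4
3. join BRU+X (d=4) ⇒ BRUX; edges |BRU|=2, |X|=2
final tree: (((B:35/2,R:13/2):1/2,U:30):2,X:2)
total length: 117/2

35/2,13/2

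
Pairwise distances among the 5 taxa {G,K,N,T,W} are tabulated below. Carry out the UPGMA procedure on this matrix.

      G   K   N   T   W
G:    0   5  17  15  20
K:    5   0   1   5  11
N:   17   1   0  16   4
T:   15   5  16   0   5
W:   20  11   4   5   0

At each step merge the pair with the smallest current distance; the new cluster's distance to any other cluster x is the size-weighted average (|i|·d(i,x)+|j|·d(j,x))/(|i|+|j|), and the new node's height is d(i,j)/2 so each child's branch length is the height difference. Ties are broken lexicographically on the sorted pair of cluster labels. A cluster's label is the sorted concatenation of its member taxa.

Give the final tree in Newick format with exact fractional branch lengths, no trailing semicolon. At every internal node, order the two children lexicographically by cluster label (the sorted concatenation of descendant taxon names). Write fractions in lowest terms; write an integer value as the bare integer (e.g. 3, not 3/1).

(G:57/8,((K:1/2,N:1/2):4,(T:5/2,W:5/2):2):21/8)

step 1: merge (K,N) at d=1; branch lengths K→1/2, N→1/2; new cluster KN
  updated: d(G,KN)=11, d(KN,T)=21/2, d(KN,W)=15/2
step 2: merge (T,W) at d=5; branch lengths T→5/2, W→5/2; new cluster TW
  updated: d(G,TW)=35/2, d(KN,TW)=9
step 3: merge (KN,TW) at d=9; branch lengths KN→4, TW→2; new cluster KNTW
  updated: d(G,KNTW)=57/4
step 4: merge (G,KNTW) at d=57/4; branch lengths G→57/8, KNTW→21/8; new cluster GKNTW
final tree: (G:57/8,((K:1/2,N:1/2):4,(T:5/2,W:5/2):2):21/8)
total length: 87/4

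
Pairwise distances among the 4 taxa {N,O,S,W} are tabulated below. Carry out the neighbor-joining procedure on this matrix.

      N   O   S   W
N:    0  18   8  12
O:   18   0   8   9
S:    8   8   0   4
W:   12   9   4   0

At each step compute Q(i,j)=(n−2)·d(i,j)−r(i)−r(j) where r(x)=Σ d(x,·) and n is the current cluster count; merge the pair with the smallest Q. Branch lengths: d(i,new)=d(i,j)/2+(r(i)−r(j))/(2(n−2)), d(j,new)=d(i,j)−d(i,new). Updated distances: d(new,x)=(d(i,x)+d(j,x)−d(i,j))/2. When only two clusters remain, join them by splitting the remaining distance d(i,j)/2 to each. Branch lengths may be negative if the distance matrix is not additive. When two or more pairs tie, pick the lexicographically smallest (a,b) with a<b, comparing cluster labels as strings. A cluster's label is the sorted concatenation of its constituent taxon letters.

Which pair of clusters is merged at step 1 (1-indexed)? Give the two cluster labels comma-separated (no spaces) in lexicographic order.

N,S

1. join N+S (d=8, Q=-42) ⇒ NS; edges |N|=17/2, |S|=-1/2
  updated: d(NS,O)=9, d(NS,W)=4
2. join NS+O (d=9, Q=-22) ⇒ NOS; edges |NS|=2, |O|=7
  updated: d(NOS,W)=2
3. join NOS+W (d=2) ⇒ NOSW; edges |NOS|=1, |W|=1
final tree: (((N:17/2,S:-1/2):2,O:7):1,W:1)
total length: 19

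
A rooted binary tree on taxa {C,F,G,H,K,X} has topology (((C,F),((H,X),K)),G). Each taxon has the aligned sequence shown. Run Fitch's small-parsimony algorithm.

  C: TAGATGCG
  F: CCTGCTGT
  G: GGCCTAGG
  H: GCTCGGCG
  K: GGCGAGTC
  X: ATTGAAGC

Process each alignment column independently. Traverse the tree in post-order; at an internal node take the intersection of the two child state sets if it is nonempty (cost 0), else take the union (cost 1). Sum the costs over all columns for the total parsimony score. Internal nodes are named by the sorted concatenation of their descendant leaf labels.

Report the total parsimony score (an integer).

[col 0] CF: children C:{T}, F:{C} ∪→ {C,T}; cost 1
[col 0] HX: children H:{G}, X:{A} ∪→ {A,G}; cost 1
[col 0] HKX: children HX:{A,G}, K:{G} ∩→ {G}; cost 0
[col 0] CFHKX: children CF:{C,T}, HKX:{G} ∪→ {C,G,T}; cost 1
[col 0] CFGHKX: children CFHKX:{C,G,T}, G:{G} ∩→ {G}; cost 0
[col 1] CF: children C:{A}, F:{C} ∪→ {A,C}; cost 1
[col 1] HX: children H:{C}, X:{T} ∪→ {C,T}; cost 1
[col 1] HKX: children HX:{C,T}, K:{G} ∪→ {C,G,T}; cost 1
[col 1] CFHKX: children CF:{A,C}, HKX:{C,G,T} ∩→ {C}; cost 0
[col 1] CFGHKX: children CFHKX:{C}, G:{G} ∪→ {C,G}; cost 1
[col 2] CF: children C:{G}, F:{T} ∪→ {G,T}; cost 1
[col 2] HX: children H:{T}, X:{T} ∩→ {T}; cost 0
[col 2] HKX: children HX:{T}, K:{C} ∪→ {C,T}; cost 1
[col 2] CFHKX: children CF:{G,T}, HKX:{C,T} ∩→ {T}; cost 0
[col 2] CFGHKX: children CFHKX:{T}, G:{C} ∪→ {C,T}; cost 1
[col 3] CF: children C:{A}, F:{G} ∪→ {A,G}; cost 1
[col 3] HX: children H:{C}, X:{G} ∪→ {C,G}; cost 1
[col 3] HKX: children HX:{C,G}, K:{G} ∩→ {G}; cost 0
[col 3] CFHKX: children CF:{A,G}, HKX:{G} ∩→ {G}; cost 0
[col 3] CFGHKX: children CFHKX:{G}, G:{C} ∪→ {C,G}; cost 1
[col 4] CF: children C:{T}, F:{C} ∪→ {C,T}; cost 1
[col 4] HX: children H:{G}, X:{A} ∪→ {A,G}; cost 1
[col 4] HKX: children HX:{A,G}, K:{A} ∩→ {A}; cost 0
[col 4] CFHKX: children CF:{C,T}, HKX:{A} ∪→ {A,C,T}; cost 1
[col 4] CFGHKX: children CFHKX:{A,C,T}, G:{T} ∩→ {T}; cost 0
[col 5] CF: children C:{G}, F:{T} ∪→ {G,T}; cost 1
[col 5] HX: children H:{G}, X:{A} ∪→ {A,G}; cost 1
[col 5] HKX: children HX:{A,G}, K:{G} ∩→ {G}; cost 0
[col 5] CFHKX: children CF:{G,T}, HKX:{G} ∩→ {G}; cost 0
[col 5] CFGHKX: children CFHKX:{G}, G:{A} ∪→ {A,G}; cost 1
[col 6] CF: children C:{C}, F:{G} ∪→ {C,G}; cost 1
[col 6] HX: children H:{C}, X:{G} ∪→ {C,G}; cost 1
[col 6] HKX: children HX:{C,G}, K:{T} ∪→ {C,G,T}; cost 1
[col 6] CFHKX: children CF:{C,G}, HKX:{C,G,T} ∩→ {C,G}; cost 0
[col 6] CFGHKX: children CFHKX:{C,G}, G:{G} ∩→ {G}; cost 0
[col 7] CF: children C:{G}, F:{T} ∪→ {G,T}; cost 1
[col 7] HX: children H:{G}, X:{C} ∪→ {C,G}; cost 1
[col 7] HKX: children HX:{C,G}, K:{C} ∩→ {C}; cost 0
[col 7] CFHKX: children CF:{G,T}, HKX:{C} ∪→ {C,G,T}; cost 1
[col 7] CFGHKX: children CFHKX:{C,G,T}, G:{G} ∩→ {G}; cost 0
per-site changes: [3, 4, 3, 3, 3, 3, 3, 3]; total = 25

25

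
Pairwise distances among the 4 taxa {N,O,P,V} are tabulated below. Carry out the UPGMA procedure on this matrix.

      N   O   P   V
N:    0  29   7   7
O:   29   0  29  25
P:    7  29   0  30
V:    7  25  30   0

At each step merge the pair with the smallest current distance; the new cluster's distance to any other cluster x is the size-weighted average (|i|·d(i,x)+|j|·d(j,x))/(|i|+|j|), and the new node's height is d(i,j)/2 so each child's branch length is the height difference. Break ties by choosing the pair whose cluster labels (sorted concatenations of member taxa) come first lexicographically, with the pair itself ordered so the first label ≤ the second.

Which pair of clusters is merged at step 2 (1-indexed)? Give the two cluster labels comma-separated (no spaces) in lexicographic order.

step 1: merge (N,P) at d=7; branch lengths N→7/2, P→7/2; new cluster NP
  updated: d(NP,O)=29, d(NP,V)=37/2
step 2: merge (NP,V) at d=37/2; branch lengths NP→23/4, V→37/4; new cluster NPV
  updated: d(NPV,O)=83/3
step 3: merge (NPV,O) at d=83/3; branch lengths NPV→55/12, O→83/6; new cluster NOPV
final tree: (((N:7/2,P:7/2):23/4,V:37/4):55/12,O:83/6)
total length: 485/12

NP,V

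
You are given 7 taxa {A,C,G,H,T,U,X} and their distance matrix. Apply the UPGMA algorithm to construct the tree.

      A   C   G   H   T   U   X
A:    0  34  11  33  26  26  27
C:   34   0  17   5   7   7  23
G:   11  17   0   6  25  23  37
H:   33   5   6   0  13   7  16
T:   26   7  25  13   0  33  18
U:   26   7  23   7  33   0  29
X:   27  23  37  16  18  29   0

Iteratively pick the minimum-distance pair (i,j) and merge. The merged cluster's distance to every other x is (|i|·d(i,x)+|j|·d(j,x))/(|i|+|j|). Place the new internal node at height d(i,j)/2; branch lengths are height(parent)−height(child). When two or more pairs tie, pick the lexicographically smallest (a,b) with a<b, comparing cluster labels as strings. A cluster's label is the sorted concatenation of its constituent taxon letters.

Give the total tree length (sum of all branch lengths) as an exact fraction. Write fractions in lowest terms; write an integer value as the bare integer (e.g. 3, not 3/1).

iteration 1: select C,H (d=5); attach at lengths (5/2, 5/2); label the merged cluster CH
  updated: d(A,CH)=67/2, d(CH,G)=23/2, d(CH,T)=10, d(CH,U)=7, d(CH,X)=39/2
iteration 2: select CH,U (d=7); attach at lengths (1, 7/2); label the merged cluster CHU
  updated: d(A,CHU)=31, d(CHU,G)=46/3, d(CHU,T)=53/3, d(CHU,X)=68/3
iteration 3: select A,G (d=11); attach at lengths (11/2, 11/2); label the merged cluster AG
  updated: d(AG,CHU)=139/6, d(AG,T)=51/2, d(AG,X)=32
iteration 4: select CHU,T (d=53/3); attach at lengths (16/3, 53/6); label the merged cluster CHTU
  updated: d(AG,CHTU)=95/4, d(CHTU,X)=43/2
iteration 5: select CHTU,X (d=43/2); attach at lengths (23/12, 43/4); label the merged cluster CHTUX
  updated: d(AG,CHTUX)=127/5
iteration 6: select AG,CHTUX (d=127/5); attach at lengths (36/5, 39/20); label the merged cluster ACGHTUX
final tree: ((A:11/2,G:11/2):36/5,((((C:5/2,H:5/2):1,U:7/2):16/3,T:53/6):23/12,X:43/4):39/20)
total length: 3389/60

3389/60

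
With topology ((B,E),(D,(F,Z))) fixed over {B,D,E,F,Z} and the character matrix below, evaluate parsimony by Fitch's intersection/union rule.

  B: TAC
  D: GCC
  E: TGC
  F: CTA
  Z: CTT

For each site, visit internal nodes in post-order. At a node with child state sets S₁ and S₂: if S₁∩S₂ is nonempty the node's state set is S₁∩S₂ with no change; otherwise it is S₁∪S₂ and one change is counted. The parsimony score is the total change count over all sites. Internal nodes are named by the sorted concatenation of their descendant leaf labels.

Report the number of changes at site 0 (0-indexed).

site 0, node BE: B={T} ∩ E={T} → {T} (+0)
site 0, node FZ: F={C} ∩ Z={C} → {C} (+0)
site 0, node DFZ: D={G} ∪ FZ={C} → {C,G} (+1)
site 0, node BDEFZ: BE={T} ∪ DFZ={C,G} → {C,G,T} (+1)
site 1, node BE: B={A} ∪ E={G} → {A,G} (+1)
site 1, node FZ: F={T} ∩ Z={T} → {T} (+0)
site 1, node DFZ: D={C} ∪ FZ={T} → {C,T} (+1)
site 1, node BDEFZ: BE={A,G} ∪ DFZ={C,T} → {A,C,G,T} (+1)
site 2, node BE: B={C} ∩ E={C} → {C} (+0)
site 2, node FZ: F={A} ∪ Z={T} → {A,T} (+1)
site 2, node DFZ: D={C} ∪ FZ={A,T} → {A,C,T} (+1)
site 2, node BDEFZ: BE={C} ∩ DFZ={A,C,T} → {C} (+0)
per-site changes: [2, 3, 2]; total = 7

2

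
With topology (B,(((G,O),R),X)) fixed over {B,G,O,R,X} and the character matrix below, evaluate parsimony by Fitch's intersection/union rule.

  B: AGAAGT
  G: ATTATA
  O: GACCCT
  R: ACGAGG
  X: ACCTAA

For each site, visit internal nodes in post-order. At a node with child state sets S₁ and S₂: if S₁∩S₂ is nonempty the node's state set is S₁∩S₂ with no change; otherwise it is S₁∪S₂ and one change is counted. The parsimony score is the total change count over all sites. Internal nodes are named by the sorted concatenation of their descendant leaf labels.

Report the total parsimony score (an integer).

[col 0] GO: children G:{A}, O:{G} ∪→ {A,G}; cost 1
[col 0] GOR: children GO:{A,G}, R:{A} ∩→ {A}; cost 0
[col 0] GORX: children GOR:{A}, X:{A} ∩→ {A}; cost 0
[col 0] BGORX: children B:{A}, GORX:{A} ∩→ {A}; cost 0
[col 1] GO: children G:{T}, O:{A} ∪→ {A,T}; cost 1
[col 1] GOR: children GO:{A,T}, R:{C} ∪→ {A,C,T}; cost 1
[col 1] GORX: children GOR:{A,C,T}, X:{C} ∩→ {C}; cost 0
[col 1] BGORX: children B:{G}, GORX:{C} ∪→ {C,G}; cost 1
[col 2] GO: children G:{T}, O:{C} ∪→ {C,T}; cost 1
[col 2] GOR: children GO:{C,T}, R:{G} ∪→ {C,G,T}; cost 1
[col 2] GORX: children GOR:{C,G,T}, X:{C} ∩→ {C}; cost 0
[col 2] BGORX: children B:{A}, GORX:{C} ∪→ {A,C}; cost 1
[col 3] GO: children G:{A}, O:{C} ∪→ {A,C}; cost 1
[col 3] GOR: children GO:{A,C}, R:{A} ∩→ {A}; cost 0
[col 3] GORX: children GOR:{A}, X:{T} ∪→ {A,T}; cost 1
[col 3] BGORX: children B:{A}, GORX:{A,T} ∩→ {A}; cost 0
[col 4] GO: children G:{T}, O:{C} ∪→ {C,T}; cost 1
[col 4] GOR: children GO:{C,T}, R:{G} ∪→ {C,G,T}; cost 1
[col 4] GORX: children GOR:{C,G,T}, X:{A} ∪→ {A,C,G,T}; cost 1
[col 4] BGORX: children B:{G}, GORX:{A,C,G,T} ∩→ {G}; cost 0
[col 5] GO: children G:{A}, O:{T} ∪→ {A,T}; cost 1
[col 5] GOR: children GO:{A,T}, R:{G} ∪→ {A,G,T}; cost 1
[col 5] GORX: children GOR:{A,G,T}, X:{A} ∩→ {A}; cost 0
[col 5] BGORX: children B:{T}, GORX:{A} ∪→ {A,T}; cost 1
per-site changes: [1, 3, 3, 2, 3, 3]; total = 15

15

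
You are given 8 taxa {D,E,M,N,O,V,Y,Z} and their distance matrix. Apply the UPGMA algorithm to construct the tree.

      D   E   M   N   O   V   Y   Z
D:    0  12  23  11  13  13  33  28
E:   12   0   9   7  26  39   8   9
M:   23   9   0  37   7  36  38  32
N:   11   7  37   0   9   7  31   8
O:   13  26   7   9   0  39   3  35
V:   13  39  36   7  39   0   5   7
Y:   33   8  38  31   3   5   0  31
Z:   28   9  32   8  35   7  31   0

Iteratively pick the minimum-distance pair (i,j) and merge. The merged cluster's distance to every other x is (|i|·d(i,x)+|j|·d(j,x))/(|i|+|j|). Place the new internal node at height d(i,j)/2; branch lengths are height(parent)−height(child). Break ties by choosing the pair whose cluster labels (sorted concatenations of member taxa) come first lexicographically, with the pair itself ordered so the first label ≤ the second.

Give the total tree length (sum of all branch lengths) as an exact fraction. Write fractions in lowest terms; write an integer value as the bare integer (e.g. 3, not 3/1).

1759/30

step 1: merge (O,Y) at d=3; branch lengths O→3/2, Y→3/2; new cluster OY
  updated: d(D,OY)=23, d(E,OY)=17, d(M,OY)=45/2, d(N,OY)=20, d(OY,V)=22, d(OY,Z)=33
step 2: merge (E,N) at d=7; branch lengths E→7/2, N→7/2; new cluster EN
  updated: d(D,EN)=23/2, d(EN,M)=23, d(EN,OY)=37/2, d(EN,V)=23, d(EN,Z)=17/2
step 3: merge (V,Z) at d=7; branch lengths V→7/2, Z→7/2; new cluster VZ
  updated: d(D,VZ)=41/2, d(EN,VZ)=63/4, d(M,VZ)=34, d(OY,VZ)=55/2
step 4: merge (D,EN) at d=23/2; branch lengths D→23/4, EN→9/4; new cluster DEN
  updated: d(DEN,M)=23, d(DEN,OY)=20, d(DEN,VZ)=52/3
step 5: merge (DEN,VZ) at d=52/3; branch lengths DEN→35/12, VZ→31/6; new cluster DENVZ
  updated: d(DENVZ,M)=137/5, d(DENVZ,OY)=23
step 6: merge (M,OY) at d=45/2; branch lengths M→45/4, OY→39/4; new cluster MOY
  updated: d(DENVZ,MOY)=367/15
step 7: merge (DENVZ,MOY) at d=367/15; branch lengths DENVZ→107/30, MOY→59/60; new cluster DEMNOVYZ
final tree: (((D:23/4,(E:7/2,N:7/2):9/4):35/12,(V:7/2,Z:7/2):31/6):107/30,(M:45/4,(O:3/2,Y:3/2):39/4):59/60)
total length: 1759/30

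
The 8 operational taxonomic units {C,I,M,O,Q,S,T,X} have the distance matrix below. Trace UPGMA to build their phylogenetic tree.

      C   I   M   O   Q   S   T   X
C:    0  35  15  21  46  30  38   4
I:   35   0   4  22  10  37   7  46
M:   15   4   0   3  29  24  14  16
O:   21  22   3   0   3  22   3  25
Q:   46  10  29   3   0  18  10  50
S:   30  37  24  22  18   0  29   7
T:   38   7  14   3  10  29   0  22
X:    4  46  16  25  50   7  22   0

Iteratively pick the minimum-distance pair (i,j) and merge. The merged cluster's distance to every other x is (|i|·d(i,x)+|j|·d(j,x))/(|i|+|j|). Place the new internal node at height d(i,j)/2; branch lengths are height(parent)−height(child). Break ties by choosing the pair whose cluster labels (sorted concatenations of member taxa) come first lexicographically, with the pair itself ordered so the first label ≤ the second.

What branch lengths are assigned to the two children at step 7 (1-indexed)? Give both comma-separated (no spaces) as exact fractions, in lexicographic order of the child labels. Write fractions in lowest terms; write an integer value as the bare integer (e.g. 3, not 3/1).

111/20,171/20

iteration 1: select M,O (d=3); attach at lengths (3/2, 3/2); label the merged cluster MO
  updated: d(C,MO)=18, d(I,MO)=13, d(MO,Q)=16, d(MO,S)=23, d(MO,T)=17/2, d(MO,X)=41/2
iteration 2: select C,X (d=4); attach at lengths (2, 2); label the merged cluster CX
  updated: d(CX,I)=81/2, d(CX,MO)=77/4, d(CX,Q)=48, d(CX,S)=37/2, d(CX,T)=30
iteration 3: select I,T (d=7); attach at lengths (7/2, 7/2); label the merged cluster IT
  updated: d(CX,IT)=141/4, d(IT,MO)=43/4, d(IT,Q)=10, d(IT,S)=33
iteration 4: select IT,Q (d=10); attach at lengths (3/2, 5); label the merged cluster IQT
  updated: d(CX,IQT)=79/2, d(IQT,MO)=25/2, d(IQT,S)=28
iteration 5: select IQT,MO (d=25/2); attach at lengths (5/4, 19/4); label the merged cluster IMOQT
  updated: d(CX,IMOQT)=157/5, d(IMOQT,S)=26
iteration 6: select CX,S (d=37/2); attach at lengths (29/4, 37/4); label the merged cluster CSX
  updated: d(CSX,IMOQT)=148/5
iteration 7: select CSX,IMOQT (d=148/5); attach at lengths (111/20, 171/20); label the merged cluster CIMOQSTX
final tree: (((C:2,X:2):29/4,S:37/4):111/20,(((I:7/2,T:7/2):3/2,Q:5):5/4,(M:3/2,O:3/2):19/4):171/20)
total length: 571/10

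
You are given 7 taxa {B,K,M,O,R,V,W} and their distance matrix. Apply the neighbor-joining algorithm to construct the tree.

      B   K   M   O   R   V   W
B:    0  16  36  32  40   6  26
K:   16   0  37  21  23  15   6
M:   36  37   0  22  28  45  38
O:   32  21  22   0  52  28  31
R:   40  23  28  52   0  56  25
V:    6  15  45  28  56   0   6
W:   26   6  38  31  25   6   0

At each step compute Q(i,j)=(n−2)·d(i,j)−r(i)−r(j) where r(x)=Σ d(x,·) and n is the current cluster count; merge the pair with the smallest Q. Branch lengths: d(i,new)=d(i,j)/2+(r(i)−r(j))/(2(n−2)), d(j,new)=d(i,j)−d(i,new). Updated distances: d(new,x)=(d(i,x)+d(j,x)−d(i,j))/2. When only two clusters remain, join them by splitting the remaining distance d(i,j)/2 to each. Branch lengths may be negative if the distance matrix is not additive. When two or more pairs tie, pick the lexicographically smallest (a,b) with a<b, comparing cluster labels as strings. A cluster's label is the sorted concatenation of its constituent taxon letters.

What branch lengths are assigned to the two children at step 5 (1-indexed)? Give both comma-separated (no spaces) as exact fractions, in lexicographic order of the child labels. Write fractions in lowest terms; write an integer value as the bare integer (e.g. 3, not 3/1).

55/32,33/32

step 1: merge (M,R) at d=28, Q=-290; branch lengths M→61/5, R→79/5; new cluster MR
  updated: d(B,MR)=24, d(K,MR)=16, d(MR,O)=23, d(MR,V)=73/2, d(MR,W)=35/2
step 2: merge (B,V) at d=6, Q=-343/2; branch lengths B→73/16, V→23/16; new cluster BV
  updated: d(BV,K)=25/2, d(BV,MR)=109/4, d(BV,O)=27, d(BV,W)=13
step 3: merge (MR,O) at d=23, Q=-467/4; branch lengths MR→203/24, O→349/24; new cluster MOR
  updated: d(BV,MOR)=125/8, d(K,MOR)=7, d(MOR,W)=51/4
step 4: merge (BV,W) at d=13, Q=-375/8; branch lengths BV→283/32, W→133/32; new cluster BVW
  updated: d(BVW,K)=11/4, d(BVW,MOR)=123/16
step 5: merge (BVW,K) at d=11/4, Q=-279/16; branch lengths BVW→55/32, K→33/32; new cluster BKVW
  updated: d(BKVW,MOR)=191/32
step 6: merge (BKVW,MOR) at d=191/32; branch lengths BKVW→191/64, MOR→191/64; new cluster BKMORVW
final tree: ((((B:73/16,V:23/16):283/32,W:133/32):55/32,K:33/32):191/64,((M:61/5,R:79/5):203/24,O:349/24):191/64)
total length: 2519/32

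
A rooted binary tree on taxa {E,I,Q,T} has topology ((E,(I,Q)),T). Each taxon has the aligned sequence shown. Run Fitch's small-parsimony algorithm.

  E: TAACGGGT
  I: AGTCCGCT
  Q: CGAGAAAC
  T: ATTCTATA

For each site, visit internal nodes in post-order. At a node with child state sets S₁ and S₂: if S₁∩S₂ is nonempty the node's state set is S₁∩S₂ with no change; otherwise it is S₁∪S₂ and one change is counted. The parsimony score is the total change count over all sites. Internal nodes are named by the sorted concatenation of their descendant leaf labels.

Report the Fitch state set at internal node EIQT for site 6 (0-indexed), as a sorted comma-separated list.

[col 0] IQ: children I:{A}, Q:{C} ∪→ {A,C}; cost 1
[col 0] EIQ: children E:{T}, IQ:{A,C} ∪→ {A,C,T}; cost 1
[col 0] EIQT: children EIQ:{A,C,T}, T:{A} ∩→ {A}; cost 0
[col 1] IQ: children I:{G}, Q:{G} ∩→ {G}; cost 0
[col 1] EIQ: children E:{A}, IQ:{G} ∪→ {A,G}; cost 1
[col 1] EIQT: children EIQ:{A,G}, T:{T} ∪→ {A,G,T}; cost 1
[col 2] IQ: children I:{T}, Q:{A} ∪→ {A,T}; cost 1
[col 2] EIQ: children E:{A}, IQ:{A,T} ∩→ {A}; cost 0
[col 2] EIQT: children EIQ:{A}, T:{T} ∪→ {A,T}; cost 1
[col 3] IQ: children I:{C}, Q:{G} ∪→ {C,G}; cost 1
[col 3] EIQ: children E:{C}, IQ:{C,G} ∩→ {C}; cost 0
[col 3] EIQT: children EIQ:{C}, T:{C} ∩→ {C}; cost 0
[col 4] IQ: children I:{C}, Q:{A} ∪→ {A,C}; cost 1
[col 4] EIQ: children E:{G}, IQ:{A,C} ∪→ {A,C,G}; cost 1
[col 4] EIQT: children EIQ:{A,C,G}, T:{T} ∪→ {A,C,G,T}; cost 1
[col 5] IQ: children I:{G}, Q:{A} ∪→ {A,G}; cost 1
[col 5] EIQ: children E:{G}, IQ:{A,G} ∩→ {G}; cost 0
[col 5] EIQT: children EIQ:{G}, T:{A} ∪→ {A,G}; cost 1
[col 6] IQ: children I:{C}, Q:{A} ∪→ {A,C}; cost 1
[col 6] EIQ: children E:{G}, IQ:{A,C} ∪→ {A,C,G}; cost 1
[col 6] EIQT: children EIQ:{A,C,G}, T:{T} ∪→ {A,C,G,T}; cost 1
[col 7] IQ: children I:{T}, Q:{C} ∪→ {C,T}; cost 1
[col 7] EIQ: children E:{T}, IQ:{C,T} ∩→ {T}; cost 0
[col 7] EIQT: children EIQ:{T}, T:{A} ∪→ {A,T}; cost 1
per-site changes: [2, 2, 2, 1, 3, 2, 3, 2]; total = 17

A,C,G,T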